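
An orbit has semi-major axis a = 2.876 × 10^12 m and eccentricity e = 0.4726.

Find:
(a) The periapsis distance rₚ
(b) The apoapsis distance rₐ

(a) rₚ = a(1 − e) = 2.876e+12 · (1 − 0.4726) = 2.876e+12 · 0.5274 ≈ 1.517e+12 m = 1.517 × 10^12 m.
(b) rₐ = a(1 + e) = 2.876e+12 · (1 + 0.4726) = 2.876e+12 · 1.4726 ≈ 4.235e+12 m = 4.235 × 10^12 m.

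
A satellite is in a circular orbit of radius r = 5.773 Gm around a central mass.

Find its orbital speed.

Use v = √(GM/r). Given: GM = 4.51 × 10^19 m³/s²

Convert to SI: r = 5.773 Gm = 5.773e+09 m.
For a circular orbit, gravity supplies the centripetal force, so v = √(GM / r).
v = √(4.51e+19 / 5.773e+09) m/s ≈ 8.839e+04 m/s = 88.39 km/s.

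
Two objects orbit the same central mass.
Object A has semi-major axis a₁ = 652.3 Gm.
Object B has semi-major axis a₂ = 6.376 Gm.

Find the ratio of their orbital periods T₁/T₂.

Convert to SI: a₁ = 652.3 Gm = 6.523e+11 m; a₂ = 6.376 Gm = 6.376e+09 m.
From Kepler's third law, (T₁/T₂)² = (a₁/a₂)³, so T₁/T₂ = (a₁/a₂)^(3/2).
a₁/a₂ = 6.523e+11 / 6.376e+09 = 102.306.
T₁/T₂ = (102.306)^(3/2) ≈ 1035.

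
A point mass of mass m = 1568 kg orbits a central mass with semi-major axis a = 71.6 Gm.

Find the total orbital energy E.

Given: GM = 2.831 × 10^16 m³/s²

Convert to SI: a = 71.6 Gm = 7.16e+10 m.
E = −GMm / (2a).
E = −2.831e+16 · 1568 / (2 · 7.16e+10) J ≈ -3.1e+08 J = -310 MJ.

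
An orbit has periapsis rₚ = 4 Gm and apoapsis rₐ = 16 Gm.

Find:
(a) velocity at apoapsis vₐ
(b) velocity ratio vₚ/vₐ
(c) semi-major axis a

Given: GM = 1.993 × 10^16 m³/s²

Convert to SI: rₚ = 4 Gm = 4e+09 m; rₐ = 16 Gm = 1.6e+10 m.
(a) With a = (rₚ + rₐ)/2 = 1e+10 m, vₐ = √(GM (2/rₐ − 1/a)) = √(1.993e+16 · (2/1.6e+10 − 1/1e+10)) m/s ≈ 705.9 m/s
(b) Conservation of angular momentum (rₚvₚ = rₐvₐ) gives vₚ/vₐ = rₐ/rₚ = 1.6e+10/4e+09 ≈ 4
(c) a = (rₚ + rₐ)/2 = (4e+09 + 1.6e+10)/2 ≈ 1e+10 m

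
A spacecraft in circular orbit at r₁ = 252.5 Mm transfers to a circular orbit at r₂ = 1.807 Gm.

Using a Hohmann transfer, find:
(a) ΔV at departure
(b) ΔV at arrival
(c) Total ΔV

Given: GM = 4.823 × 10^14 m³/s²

Convert to SI: r₁ = 252.5 Mm = 2.525e+08 m; r₂ = 1.807 Gm = 1.807e+09 m.
Transfer semi-major axis: a_t = (r₁ + r₂)/2 = (2.525e+08 + 1.807e+09)/2 = 1.02975e+09 m.
Circular speeds: v₁ = √(GM/r₁) = 1382.06 m/s, v₂ = √(GM/r₂) = 516.63 m/s.
Transfer speeds (vis-viva v² = GM(2/r − 1/a_t)): v₁ᵗ = 1830.8 m/s, v₂ᵗ = 255.826 m/s.
(a) ΔV₁ = |v₁ᵗ − v₁| ≈ 448.7 m/s = 448.7 m/s.
(b) ΔV₂ = |v₂ − v₂ᵗ| ≈ 260.8 m/s = 260.8 m/s.
(c) ΔV_total = ΔV₁ + ΔV₂ ≈ 709.5 m/s = 709.5 m/s.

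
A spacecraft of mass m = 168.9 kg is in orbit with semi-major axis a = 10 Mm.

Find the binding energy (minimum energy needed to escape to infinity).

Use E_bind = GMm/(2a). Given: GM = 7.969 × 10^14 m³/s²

Convert to SI: a = 10 Mm = 1e+07 m.
Total orbital energy is E = −GMm/(2a); binding energy is E_bind = −E = GMm/(2a).
E_bind = 7.969e+14 · 168.9 / (2 · 1e+07) J ≈ 6.73e+09 J = 6.73 GJ.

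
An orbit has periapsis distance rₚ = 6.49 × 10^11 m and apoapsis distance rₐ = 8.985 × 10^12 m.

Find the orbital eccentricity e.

e = (rₐ − rₚ) / (rₐ + rₚ).
e = (8.985e+12 − 6.49e+11) / (8.985e+12 + 6.49e+11) = 8.336e+12 / 9.634e+12 ≈ 0.8653.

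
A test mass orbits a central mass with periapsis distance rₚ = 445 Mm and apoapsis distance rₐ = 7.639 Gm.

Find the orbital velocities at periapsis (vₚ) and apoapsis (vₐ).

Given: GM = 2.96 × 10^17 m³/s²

Convert to SI: rₚ = 445 Mm = 4.45e+08 m; rₐ = 7.639 Gm = 7.639e+09 m.
Use the vis-viva equation v² = GM(2/r − 1/a) with a = (rₚ + rₐ)/2 = (4.45e+08 + 7.639e+09)/2 = 4.042e+09 m.
vₚ = √(GM · (2/rₚ − 1/a)) = √(2.96e+17 · (2/4.45e+08 − 1/4.042e+09)) m/s ≈ 3.546e+04 m/s = 35.46 km/s.
vₐ = √(GM · (2/rₐ − 1/a)) = √(2.96e+17 · (2/7.639e+09 − 1/4.042e+09)) m/s ≈ 2065 m/s = 2.065 km/s.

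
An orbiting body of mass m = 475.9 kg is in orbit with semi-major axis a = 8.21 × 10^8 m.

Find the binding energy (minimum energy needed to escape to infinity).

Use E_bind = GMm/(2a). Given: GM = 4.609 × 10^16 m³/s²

Total orbital energy is E = −GMm/(2a); binding energy is E_bind = −E = GMm/(2a).
E_bind = 4.609e+16 · 475.9 / (2 · 8.21e+08) J ≈ 1.336e+10 J = 13.36 GJ.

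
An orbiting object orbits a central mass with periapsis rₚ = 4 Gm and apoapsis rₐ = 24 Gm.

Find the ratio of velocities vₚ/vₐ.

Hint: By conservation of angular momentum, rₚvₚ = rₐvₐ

Convert to SI: rₚ = 4 Gm = 4e+09 m; rₐ = 24 Gm = 2.4e+10 m.
Conservation of angular momentum gives rₚvₚ = rₐvₐ, so vₚ/vₐ = rₐ/rₚ.
vₚ/vₐ = 2.4e+10 / 4e+09 ≈ 6.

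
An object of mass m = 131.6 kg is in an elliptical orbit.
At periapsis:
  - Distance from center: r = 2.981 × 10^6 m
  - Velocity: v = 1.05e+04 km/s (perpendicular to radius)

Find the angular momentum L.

Convert to SI: v = 1.05e+04 km/s = 1.05e+07 m/s.
Since v is perpendicular to r, L = m · v · r.
L = 131.6 · 1.05e+07 · 2.981e+06 kg·m²/s ≈ 4.119e+15 kg·m²/s.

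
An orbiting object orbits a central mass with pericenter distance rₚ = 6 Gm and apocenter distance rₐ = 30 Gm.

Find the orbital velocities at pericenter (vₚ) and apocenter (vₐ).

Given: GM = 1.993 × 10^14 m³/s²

Convert to SI: rₚ = 6 Gm = 6e+09 m; rₐ = 30 Gm = 3e+10 m.
Use the vis-viva equation v² = GM(2/r − 1/a) with a = (rₚ + rₐ)/2 = (6e+09 + 3e+10)/2 = 1.8e+10 m.
vₚ = √(GM · (2/rₚ − 1/a)) = √(1.993e+14 · (2/6e+09 − 1/1.8e+10)) m/s ≈ 235.3 m/s = 235.3 m/s.
vₐ = √(GM · (2/rₐ − 1/a)) = √(1.993e+14 · (2/3e+10 − 1/1.8e+10)) m/s ≈ 47.06 m/s = 47.06 m/s.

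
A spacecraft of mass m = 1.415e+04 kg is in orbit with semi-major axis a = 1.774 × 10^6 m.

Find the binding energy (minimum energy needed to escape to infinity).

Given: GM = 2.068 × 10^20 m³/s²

Total orbital energy is E = −GMm/(2a); binding energy is E_bind = −E = GMm/(2a).
E_bind = 2.068e+20 · 1.415e+04 / (2 · 1.774e+06) J ≈ 8.248e+17 J = 824.8 PJ.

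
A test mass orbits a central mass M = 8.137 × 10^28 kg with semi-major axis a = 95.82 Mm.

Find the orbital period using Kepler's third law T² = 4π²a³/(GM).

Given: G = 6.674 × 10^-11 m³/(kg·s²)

Convert to SI: a = 95.82 Mm = 9.582e+07 m.
GM = G · M = 6.674e-11 · 8.137e+28 = 5.43063e+18 m³/s².
Kepler's third law: T = 2π √(a³ / GM).
Substituting a = 9.582e+07 m and GM = 5.43063e+18 m³/s²:
T = 2π √((9.582e+07)³ / 5.43063e+18) s
T ≈ 2529 s = 42.15 minutes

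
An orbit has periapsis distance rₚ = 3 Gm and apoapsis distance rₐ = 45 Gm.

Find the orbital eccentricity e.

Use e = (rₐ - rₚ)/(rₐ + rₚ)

Convert to SI: rₚ = 3 Gm = 3e+09 m; rₐ = 45 Gm = 4.5e+10 m.
e = (rₐ − rₚ) / (rₐ + rₚ).
e = (4.5e+10 − 3e+09) / (4.5e+10 + 3e+09) = 4.2e+10 / 4.8e+10 ≈ 0.875.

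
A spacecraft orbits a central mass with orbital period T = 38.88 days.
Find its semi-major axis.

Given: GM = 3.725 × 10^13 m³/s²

Convert to SI: T = 38.88 days = 3.35923e+06 s.
Invert Kepler's third law: a = (GM · T² / (4π²))^(1/3).
Substituting T = 3.35923e+06 s and GM = 3.725e+13 m³/s²:
a = (3.725e+13 · (3.35923e+06)² / (4π²))^(1/3) m
a ≈ 2.2e+08 m = 2.2 × 10^8 m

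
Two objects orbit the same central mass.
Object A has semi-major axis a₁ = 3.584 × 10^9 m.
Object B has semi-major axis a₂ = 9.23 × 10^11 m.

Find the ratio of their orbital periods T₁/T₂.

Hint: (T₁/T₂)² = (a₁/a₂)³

From Kepler's third law, (T₁/T₂)² = (a₁/a₂)³, so T₁/T₂ = (a₁/a₂)^(3/2).
a₁/a₂ = 3.584e+09 / 9.23e+11 = 0.00388299.
T₁/T₂ = (0.00388299)^(3/2) ≈ 0.000242.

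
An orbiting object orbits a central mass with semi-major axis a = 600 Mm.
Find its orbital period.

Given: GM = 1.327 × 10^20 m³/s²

Convert to SI: a = 600 Mm = 6e+08 m.
Kepler's third law: T = 2π √(a³ / GM).
Substituting a = 6e+08 m and GM = 1.327e+20 m³/s²:
T = 2π √((6e+08)³ / 1.327e+20) s
T ≈ 8016 s = 2.227 hours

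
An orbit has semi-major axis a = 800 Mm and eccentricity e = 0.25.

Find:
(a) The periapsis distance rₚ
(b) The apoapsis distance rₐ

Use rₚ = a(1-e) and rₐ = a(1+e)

Convert to SI: a = 800 Mm = 8e+08 m.
(a) rₚ = a(1 − e) = 8e+08 · (1 − 0.25) = 8e+08 · 0.75 ≈ 6e+08 m = 600 Mm.
(b) rₐ = a(1 + e) = 8e+08 · (1 + 0.25) = 8e+08 · 1.25 ≈ 1e+09 m = 1 Gm.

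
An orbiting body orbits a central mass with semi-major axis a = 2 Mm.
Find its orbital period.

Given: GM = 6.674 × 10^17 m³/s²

Convert to SI: a = 2 Mm = 2e+06 m.
Kepler's third law: T = 2π √(a³ / GM).
Substituting a = 2e+06 m and GM = 6.674e+17 m³/s²:
T = 2π √((2e+06)³ / 6.674e+17) s
T ≈ 21.75 s = 21.75 seconds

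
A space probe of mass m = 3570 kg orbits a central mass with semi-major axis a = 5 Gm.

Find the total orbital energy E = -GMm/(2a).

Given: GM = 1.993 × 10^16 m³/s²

Convert to SI: a = 5 Gm = 5e+09 m.
E = −GMm / (2a).
E = −1.993e+16 · 3570 / (2 · 5e+09) J ≈ -7.115e+09 J = -7.115 GJ.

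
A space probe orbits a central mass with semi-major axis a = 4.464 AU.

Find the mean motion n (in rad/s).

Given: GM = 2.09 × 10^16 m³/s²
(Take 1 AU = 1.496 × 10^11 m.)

Convert to SI: a = 4.464 AU = 6.67814e+11 m.
n = √(GM / a³).
n = √(2.09e+16 / (6.67814e+11)³) rad/s ≈ 2.649e-10 rad/s.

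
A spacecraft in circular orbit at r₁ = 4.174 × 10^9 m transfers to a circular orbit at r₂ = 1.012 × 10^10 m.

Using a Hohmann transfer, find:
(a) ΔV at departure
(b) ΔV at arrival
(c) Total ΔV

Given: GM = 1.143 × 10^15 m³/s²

Transfer semi-major axis: a_t = (r₁ + r₂)/2 = (4.174e+09 + 1.012e+10)/2 = 7.147e+09 m.
Circular speeds: v₁ = √(GM/r₁) = 523.295 m/s, v₂ = √(GM/r₂) = 336.072 m/s.
Transfer speeds (vis-viva v² = GM(2/r − 1/a_t)): v₁ᵗ = 622.695 m/s, v₂ᵗ = 256.831 m/s.
(a) ΔV₁ = |v₁ᵗ − v₁| ≈ 99.4 m/s = 99.4 m/s.
(b) ΔV₂ = |v₂ − v₂ᵗ| ≈ 79.24 m/s = 79.24 m/s.
(c) ΔV_total = ΔV₁ + ΔV₂ ≈ 178.6 m/s = 178.6 m/s.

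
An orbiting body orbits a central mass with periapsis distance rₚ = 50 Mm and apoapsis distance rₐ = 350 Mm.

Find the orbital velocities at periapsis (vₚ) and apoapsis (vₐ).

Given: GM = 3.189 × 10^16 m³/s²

Convert to SI: rₚ = 50 Mm = 5e+07 m; rₐ = 350 Mm = 3.5e+08 m.
Use the vis-viva equation v² = GM(2/r − 1/a) with a = (rₚ + rₐ)/2 = (5e+07 + 3.5e+08)/2 = 2e+08 m.
vₚ = √(GM · (2/rₚ − 1/a)) = √(3.189e+16 · (2/5e+07 − 1/2e+08)) m/s ≈ 3.341e+04 m/s = 33.41 km/s.
vₐ = √(GM · (2/rₐ − 1/a)) = √(3.189e+16 · (2/3.5e+08 − 1/2e+08)) m/s ≈ 4773 m/s = 4.773 km/s.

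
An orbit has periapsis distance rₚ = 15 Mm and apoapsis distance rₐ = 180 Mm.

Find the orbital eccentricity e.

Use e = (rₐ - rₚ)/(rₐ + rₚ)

Convert to SI: rₚ = 15 Mm = 1.5e+07 m; rₐ = 180 Mm = 1.8e+08 m.
e = (rₐ − rₚ) / (rₐ + rₚ).
e = (1.8e+08 − 1.5e+07) / (1.8e+08 + 1.5e+07) = 1.65e+08 / 1.95e+08 ≈ 0.8462.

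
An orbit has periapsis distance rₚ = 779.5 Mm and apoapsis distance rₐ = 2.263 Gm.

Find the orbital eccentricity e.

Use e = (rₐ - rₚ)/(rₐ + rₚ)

Convert to SI: rₚ = 779.5 Mm = 7.795e+08 m; rₐ = 2.263 Gm = 2.263e+09 m.
e = (rₐ − rₚ) / (rₐ + rₚ).
e = (2.263e+09 − 7.795e+08) / (2.263e+09 + 7.795e+08) = 1.4835e+09 / 3.0425e+09 ≈ 0.4876.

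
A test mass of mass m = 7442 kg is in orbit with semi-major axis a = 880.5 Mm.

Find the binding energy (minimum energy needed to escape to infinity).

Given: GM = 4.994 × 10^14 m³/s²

Convert to SI: a = 880.5 Mm = 8.805e+08 m.
Total orbital energy is E = −GMm/(2a); binding energy is E_bind = −E = GMm/(2a).
E_bind = 4.994e+14 · 7442 / (2 · 8.805e+08) J ≈ 2.11e+09 J = 2.11 GJ.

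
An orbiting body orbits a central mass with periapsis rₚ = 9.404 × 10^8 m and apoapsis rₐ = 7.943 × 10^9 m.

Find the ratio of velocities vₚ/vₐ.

Conservation of angular momentum gives rₚvₚ = rₐvₐ, so vₚ/vₐ = rₐ/rₚ.
vₚ/vₐ = 7.943e+09 / 9.404e+08 ≈ 8.446.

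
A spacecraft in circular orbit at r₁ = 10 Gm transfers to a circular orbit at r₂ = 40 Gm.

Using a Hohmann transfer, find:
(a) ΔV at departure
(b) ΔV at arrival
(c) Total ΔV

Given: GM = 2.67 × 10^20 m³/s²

Convert to SI: r₁ = 10 Gm = 1e+10 m; r₂ = 40 Gm = 4e+10 m.
Transfer semi-major axis: a_t = (r₁ + r₂)/2 = (1e+10 + 4e+10)/2 = 2.5e+10 m.
Circular speeds: v₁ = √(GM/r₁) = 163401 m/s, v₂ = √(GM/r₂) = 81700.7 m/s.
Transfer speeds (vis-viva v² = GM(2/r − 1/a_t)): v₁ᵗ = 206688 m/s, v₂ᵗ = 51672 m/s.
(a) ΔV₁ = |v₁ᵗ − v₁| ≈ 4.329e+04 m/s = 43.29 km/s.
(b) ΔV₂ = |v₂ − v₂ᵗ| ≈ 3.003e+04 m/s = 30.03 km/s.
(c) ΔV_total = ΔV₁ + ΔV₂ ≈ 7.332e+04 m/s = 73.32 km/s.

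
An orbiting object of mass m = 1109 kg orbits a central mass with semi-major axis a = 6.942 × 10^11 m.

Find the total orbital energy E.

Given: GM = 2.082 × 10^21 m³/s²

E = −GMm / (2a).
E = −2.082e+21 · 1109 / (2 · 6.942e+11) J ≈ -1.663e+12 J = -1.663 TJ.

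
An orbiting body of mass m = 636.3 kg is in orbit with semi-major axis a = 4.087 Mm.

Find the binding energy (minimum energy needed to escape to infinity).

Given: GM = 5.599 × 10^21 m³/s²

Convert to SI: a = 4.087 Mm = 4.087e+06 m.
Total orbital energy is E = −GMm/(2a); binding energy is E_bind = −E = GMm/(2a).
E_bind = 5.599e+21 · 636.3 / (2 · 4.087e+06) J ≈ 4.359e+17 J = 435.9 PJ.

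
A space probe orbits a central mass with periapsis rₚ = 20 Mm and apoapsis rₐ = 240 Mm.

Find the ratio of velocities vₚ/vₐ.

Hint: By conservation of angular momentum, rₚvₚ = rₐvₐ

Convert to SI: rₚ = 20 Mm = 2e+07 m; rₐ = 240 Mm = 2.4e+08 m.
Conservation of angular momentum gives rₚvₚ = rₐvₐ, so vₚ/vₐ = rₐ/rₚ.
vₚ/vₐ = 2.4e+08 / 2e+07 ≈ 12.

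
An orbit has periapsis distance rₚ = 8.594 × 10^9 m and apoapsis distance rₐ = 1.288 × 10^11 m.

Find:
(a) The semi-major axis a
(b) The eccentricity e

(a) a = (rₚ + rₐ) / 2 = (8.594e+09 + 1.288e+11) / 2 ≈ 6.87e+10 m = 6.87 × 10^10 m.
(b) e = (rₐ − rₚ) / (rₐ + rₚ) = (1.288e+11 − 8.594e+09) / (1.288e+11 + 8.594e+09) ≈ 0.8749.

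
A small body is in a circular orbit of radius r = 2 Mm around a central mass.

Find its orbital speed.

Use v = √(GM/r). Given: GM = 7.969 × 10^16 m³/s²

Convert to SI: r = 2 Mm = 2e+06 m.
For a circular orbit, gravity supplies the centripetal force, so v = √(GM / r).
v = √(7.969e+16 / 2e+06) m/s ≈ 1.996e+05 m/s = 199.6 km/s.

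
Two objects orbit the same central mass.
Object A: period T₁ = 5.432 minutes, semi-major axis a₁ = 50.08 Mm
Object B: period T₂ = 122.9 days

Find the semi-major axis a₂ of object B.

Convert to SI: T₁ = 5.432 minutes = 325.92 s; a₁ = 50.08 Mm = 5.008e+07 m; T₂ = 122.9 days = 1.06186e+07 s.
Kepler's third law: (T₁/T₂)² = (a₁/a₂)³ ⇒ a₂ = a₁ · (T₂/T₁)^(2/3).
T₂/T₁ = 1.06186e+07 / 325.92 = 32580.3.
a₂ = 5.008e+07 · (32580.3)^(2/3) m ≈ 5.109e+10 m = 51.09 Gm.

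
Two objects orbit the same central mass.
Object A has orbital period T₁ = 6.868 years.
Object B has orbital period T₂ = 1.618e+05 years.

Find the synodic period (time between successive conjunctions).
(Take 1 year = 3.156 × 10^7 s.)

Convert to SI: T₁ = 6.868 years = 2.16754e+08 s; T₂ = 1.618e+05 years = 5.10641e+12 s.
T_syn = |T₁ · T₂ / (T₁ − T₂)|.
T_syn = |2.16754e+08 · 5.10641e+12 / (2.16754e+08 − 5.10641e+12)| s ≈ 2.168e+08 s = 6.868 years.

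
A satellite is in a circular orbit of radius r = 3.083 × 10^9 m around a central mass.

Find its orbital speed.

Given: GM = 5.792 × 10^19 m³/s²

For a circular orbit, gravity supplies the centripetal force, so v = √(GM / r).
v = √(5.792e+19 / 3.083e+09) m/s ≈ 1.371e+05 m/s = 137.1 km/s.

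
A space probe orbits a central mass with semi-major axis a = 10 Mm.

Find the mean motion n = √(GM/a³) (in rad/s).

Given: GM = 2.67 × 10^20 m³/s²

Convert to SI: a = 10 Mm = 1e+07 m.
n = √(GM / a³).
n = √(2.67e+20 / (1e+07)³) rad/s ≈ 0.5167 rad/s.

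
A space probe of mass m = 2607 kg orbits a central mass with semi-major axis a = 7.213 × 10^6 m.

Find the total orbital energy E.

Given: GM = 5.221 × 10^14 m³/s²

E = −GMm / (2a).
E = −5.221e+14 · 2607 / (2 · 7.213e+06) J ≈ -9.435e+10 J = -94.35 GJ.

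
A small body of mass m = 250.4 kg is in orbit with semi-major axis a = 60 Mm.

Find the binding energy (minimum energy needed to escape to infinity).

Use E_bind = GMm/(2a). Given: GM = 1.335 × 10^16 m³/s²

Convert to SI: a = 60 Mm = 6e+07 m.
Total orbital energy is E = −GMm/(2a); binding energy is E_bind = −E = GMm/(2a).
E_bind = 1.335e+16 · 250.4 / (2 · 6e+07) J ≈ 2.786e+10 J = 27.86 GJ.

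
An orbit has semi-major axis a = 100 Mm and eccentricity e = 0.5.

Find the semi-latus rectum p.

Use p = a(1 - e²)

Convert to SI: a = 100 Mm = 1e+08 m.
p = a (1 − e²).
p = 1e+08 · (1 − (0.5)²) = 1e+08 · 0.75 ≈ 7.5e+07 m = 75 Mm.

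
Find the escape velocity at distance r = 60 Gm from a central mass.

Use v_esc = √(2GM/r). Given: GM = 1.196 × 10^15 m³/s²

Convert to SI: r = 60 Gm = 6e+10 m.
Escape velocity comes from setting total energy to zero: ½v² − GM/r = 0 ⇒ v_esc = √(2GM / r).
v_esc = √(2 · 1.196e+15 / 6e+10) m/s ≈ 199.7 m/s = 199.7 m/s.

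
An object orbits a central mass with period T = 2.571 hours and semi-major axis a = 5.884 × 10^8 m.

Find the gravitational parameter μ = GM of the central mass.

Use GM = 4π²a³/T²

Convert to SI: T = 2.571 hours = 9255.6 s.
GM = 4π² · a³ / T².
GM = 4π² · (5.884e+08)³ / (9255.6)² m³/s² ≈ 9.388e+19 m³/s² = 9.388 × 10^19 m³/s².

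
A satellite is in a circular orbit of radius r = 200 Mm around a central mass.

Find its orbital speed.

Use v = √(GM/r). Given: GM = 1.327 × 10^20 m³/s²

Convert to SI: r = 200 Mm = 2e+08 m.
For a circular orbit, gravity supplies the centripetal force, so v = √(GM / r).
v = √(1.327e+20 / 2e+08) m/s ≈ 8.146e+05 m/s = 814.6 km/s.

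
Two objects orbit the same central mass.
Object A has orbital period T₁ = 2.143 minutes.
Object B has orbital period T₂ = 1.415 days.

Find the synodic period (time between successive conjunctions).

Convert to SI: T₁ = 2.143 minutes = 128.58 s; T₂ = 1.415 days = 122256 s.
T_syn = |T₁ · T₂ / (T₁ − T₂)|.
T_syn = |128.58 · 122256 / (128.58 − 122256)| s ≈ 128.7 s = 2.145 minutes.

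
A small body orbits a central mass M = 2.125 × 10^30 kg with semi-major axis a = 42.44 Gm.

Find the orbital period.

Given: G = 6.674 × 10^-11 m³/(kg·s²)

Convert to SI: a = 42.44 Gm = 4.244e+10 m.
GM = G · M = 6.674e-11 · 2.125e+30 = 1.41822e+20 m³/s².
Kepler's third law: T = 2π √(a³ / GM).
Substituting a = 4.244e+10 m and GM = 1.41822e+20 m³/s²:
T = 2π √((4.244e+10)³ / 1.41822e+20) s
T ≈ 4.613e+06 s = 53.39 days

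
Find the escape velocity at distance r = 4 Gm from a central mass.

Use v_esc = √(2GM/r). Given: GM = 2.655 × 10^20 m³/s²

Convert to SI: r = 4 Gm = 4e+09 m.
Escape velocity comes from setting total energy to zero: ½v² − GM/r = 0 ⇒ v_esc = √(2GM / r).
v_esc = √(2 · 2.655e+20 / 4e+09) m/s ≈ 3.643e+05 m/s = 364.3 km/s.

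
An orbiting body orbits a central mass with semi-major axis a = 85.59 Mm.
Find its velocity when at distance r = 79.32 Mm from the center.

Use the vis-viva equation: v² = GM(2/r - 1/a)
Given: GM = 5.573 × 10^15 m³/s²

Convert to SI: a = 85.59 Mm = 8.559e+07 m; r = 79.32 Mm = 7.932e+07 m.
Vis-viva: v = √(GM · (2/r − 1/a)).
2/r − 1/a = 2/7.932e+07 − 1/8.559e+07 = 1.35307e-08 m⁻¹.
v = √(5.573e+15 · 1.35307e-08) m/s ≈ 8684 m/s = 8.684 km/s.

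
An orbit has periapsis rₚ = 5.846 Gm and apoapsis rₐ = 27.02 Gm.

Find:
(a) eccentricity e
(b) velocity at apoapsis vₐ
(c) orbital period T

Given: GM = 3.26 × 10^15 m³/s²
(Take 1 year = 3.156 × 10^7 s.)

Convert to SI: rₚ = 5.846 Gm = 5.846e+09 m; rₐ = 27.02 Gm = 2.702e+10 m.
(a) e = (rₐ − rₚ)/(rₐ + rₚ) = (2.702e+10 − 5.846e+09)/(2.702e+10 + 5.846e+09) ≈ 0.6443
(b) With a = (rₚ + rₐ)/2 = 1.6433e+10 m, vₐ = √(GM (2/rₐ − 1/a)) = √(3.26e+15 · (2/2.702e+10 − 1/1.6433e+10)) m/s ≈ 207.2 m/s
(c) With a = (rₚ + rₐ)/2 = 1.6433e+10 m, T = 2π √(a³/GM) = 2π √((1.6433e+10)³/3.26e+15) s ≈ 2.318e+08 s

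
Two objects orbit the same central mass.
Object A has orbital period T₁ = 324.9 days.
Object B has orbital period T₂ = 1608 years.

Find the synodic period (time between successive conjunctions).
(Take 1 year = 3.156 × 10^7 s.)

Convert to SI: T₁ = 324.9 days = 2.80714e+07 s; T₂ = 1608 years = 5.07485e+10 s.
T_syn = |T₁ · T₂ / (T₁ − T₂)|.
T_syn = |2.80714e+07 · 5.07485e+10 / (2.80714e+07 − 5.07485e+10)| s ≈ 2.809e+07 s = 325.1 days.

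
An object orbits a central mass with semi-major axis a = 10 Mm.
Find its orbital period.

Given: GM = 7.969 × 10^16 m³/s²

Convert to SI: a = 10 Mm = 1e+07 m.
Kepler's third law: T = 2π √(a³ / GM).
Substituting a = 1e+07 m and GM = 7.969e+16 m³/s²:
T = 2π √((1e+07)³ / 7.969e+16) s
T ≈ 703.8 s = 11.73 minutes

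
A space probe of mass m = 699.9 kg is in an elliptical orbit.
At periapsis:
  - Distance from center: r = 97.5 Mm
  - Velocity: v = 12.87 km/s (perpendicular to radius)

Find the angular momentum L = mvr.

Convert to SI: r = 97.5 Mm = 9.75e+07 m; v = 12.87 km/s = 12870 m/s.
Since v is perpendicular to r, L = m · v · r.
L = 699.9 · 12870 · 9.75e+07 kg·m²/s ≈ 8.783e+14 kg·m²/s.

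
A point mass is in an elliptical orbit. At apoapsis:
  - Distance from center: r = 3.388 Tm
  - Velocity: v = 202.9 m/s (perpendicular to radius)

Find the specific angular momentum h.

Convert to SI: r = 3.388 Tm = 3.388e+12 m.
With v perpendicular to r, h = r · v.
h = 3.388e+12 · 202.9 m²/s ≈ 6.874e+14 m²/s.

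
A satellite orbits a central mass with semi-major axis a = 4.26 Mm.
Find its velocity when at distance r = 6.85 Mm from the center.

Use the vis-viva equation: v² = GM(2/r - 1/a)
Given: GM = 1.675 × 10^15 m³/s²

Convert to SI: a = 4.26 Mm = 4.26e+06 m; r = 6.85 Mm = 6.85e+06 m.
Vis-viva: v = √(GM · (2/r − 1/a)).
2/r − 1/a = 2/6.85e+06 − 1/4.26e+06 = 5.7229e-08 m⁻¹.
v = √(1.675e+15 · 5.7229e-08) m/s ≈ 9791 m/s = 9.791 km/s.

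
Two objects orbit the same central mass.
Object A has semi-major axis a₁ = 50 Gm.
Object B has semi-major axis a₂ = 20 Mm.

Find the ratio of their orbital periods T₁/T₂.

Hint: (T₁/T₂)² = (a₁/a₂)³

Convert to SI: a₁ = 50 Gm = 5e+10 m; a₂ = 20 Mm = 2e+07 m.
From Kepler's third law, (T₁/T₂)² = (a₁/a₂)³, so T₁/T₂ = (a₁/a₂)^(3/2).
a₁/a₂ = 5e+10 / 2e+07 = 2500.
T₁/T₂ = (2500)^(3/2) ≈ 1.25e+05.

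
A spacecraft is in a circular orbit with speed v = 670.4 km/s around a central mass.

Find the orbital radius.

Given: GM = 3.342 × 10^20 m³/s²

Convert to SI: v = 670.4 km/s = 670400 m/s.
For a circular orbit, v² = GM / r, so r = GM / v².
r = 3.342e+20 / (670400)² m ≈ 7.436e+08 m = 743.6 Mm.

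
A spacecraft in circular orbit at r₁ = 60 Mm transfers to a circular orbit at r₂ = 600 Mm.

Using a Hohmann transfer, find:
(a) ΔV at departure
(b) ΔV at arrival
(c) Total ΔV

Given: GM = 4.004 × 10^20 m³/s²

Convert to SI: r₁ = 60 Mm = 6e+07 m; r₂ = 600 Mm = 6e+08 m.
Transfer semi-major axis: a_t = (r₁ + r₂)/2 = (6e+07 + 6e+08)/2 = 3.3e+08 m.
Circular speeds: v₁ = √(GM/r₁) = 2.58328e+06 m/s, v₂ = √(GM/r₂) = 816905 m/s.
Transfer speeds (vis-viva v² = GM(2/r − 1/a_t)): v₁ᵗ = 3.48329e+06 m/s, v₂ᵗ = 348329 m/s.
(a) ΔV₁ = |v₁ᵗ − v₁| ≈ 9e+05 m/s = 900 km/s.
(b) ΔV₂ = |v₂ − v₂ᵗ| ≈ 4.686e+05 m/s = 468.6 km/s.
(c) ΔV_total = ΔV₁ + ΔV₂ ≈ 1.369e+06 m/s = 1369 km/s.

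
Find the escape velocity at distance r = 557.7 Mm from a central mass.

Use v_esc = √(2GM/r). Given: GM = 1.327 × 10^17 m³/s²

Convert to SI: r = 557.7 Mm = 5.577e+08 m.
Escape velocity comes from setting total energy to zero: ½v² − GM/r = 0 ⇒ v_esc = √(2GM / r).
v_esc = √(2 · 1.327e+17 / 5.577e+08) m/s ≈ 2.181e+04 m/s = 21.81 km/s.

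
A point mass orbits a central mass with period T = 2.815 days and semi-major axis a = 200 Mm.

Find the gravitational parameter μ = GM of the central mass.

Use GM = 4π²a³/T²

Convert to SI: T = 2.815 days = 243216 s; a = 200 Mm = 2e+08 m.
GM = 4π² · a³ / T².
GM = 4π² · (2e+08)³ / (243216)² m³/s² ≈ 5.339e+15 m³/s² = 5.339 × 10^15 m³/s².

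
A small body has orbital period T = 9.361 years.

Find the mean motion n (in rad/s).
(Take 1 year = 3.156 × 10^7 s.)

Convert to SI: T = 9.361 years = 2.95433e+08 s.
n = 2π / T.
n = 2π / 2.95433e+08 s ≈ 2.127e-08 rad/s.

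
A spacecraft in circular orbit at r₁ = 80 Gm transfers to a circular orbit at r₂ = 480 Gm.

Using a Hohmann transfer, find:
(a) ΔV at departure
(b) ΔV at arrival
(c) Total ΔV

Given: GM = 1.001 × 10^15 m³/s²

Convert to SI: r₁ = 80 Gm = 8e+10 m; r₂ = 480 Gm = 4.8e+11 m.
Transfer semi-major axis: a_t = (r₁ + r₂)/2 = (8e+10 + 4.8e+11)/2 = 2.8e+11 m.
Circular speeds: v₁ = √(GM/r₁) = 111.859 m/s, v₂ = √(GM/r₂) = 45.6664 m/s.
Transfer speeds (vis-viva v² = GM(2/r − 1/a_t)): v₁ᵗ = 146.458 m/s, v₂ᵗ = 24.4097 m/s.
(a) ΔV₁ = |v₁ᵗ − v₁| ≈ 34.6 m/s = 34.6 m/s.
(b) ΔV₂ = |v₂ − v₂ᵗ| ≈ 21.26 m/s = 21.26 m/s.
(c) ΔV_total = ΔV₁ + ΔV₂ ≈ 55.86 m/s = 55.86 m/s.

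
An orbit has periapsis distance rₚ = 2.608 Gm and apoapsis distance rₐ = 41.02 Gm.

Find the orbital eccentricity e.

Convert to SI: rₚ = 2.608 Gm = 2.608e+09 m; rₐ = 41.02 Gm = 4.102e+10 m.
e = (rₐ − rₚ) / (rₐ + rₚ).
e = (4.102e+10 − 2.608e+09) / (4.102e+10 + 2.608e+09) = 3.8412e+10 / 4.3628e+10 ≈ 0.8804.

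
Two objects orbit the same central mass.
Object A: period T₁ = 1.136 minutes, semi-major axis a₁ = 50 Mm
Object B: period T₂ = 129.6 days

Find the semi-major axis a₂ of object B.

Convert to SI: T₁ = 1.136 minutes = 68.16 s; a₁ = 50 Mm = 5e+07 m; T₂ = 129.6 days = 1.11974e+07 s.
Kepler's third law: (T₁/T₂)² = (a₁/a₂)³ ⇒ a₂ = a₁ · (T₂/T₁)^(2/3).
T₂/T₁ = 1.11974e+07 / 68.16 = 164282.
a₂ = 5e+07 · (164282)^(2/3) m ≈ 1.5e+11 m = 150 Gm.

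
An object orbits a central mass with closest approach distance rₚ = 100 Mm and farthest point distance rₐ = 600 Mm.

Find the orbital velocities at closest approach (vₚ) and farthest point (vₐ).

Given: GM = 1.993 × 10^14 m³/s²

Convert to SI: rₚ = 100 Mm = 1e+08 m; rₐ = 600 Mm = 6e+08 m.
Use the vis-viva equation v² = GM(2/r − 1/a) with a = (rₚ + rₐ)/2 = (1e+08 + 6e+08)/2 = 3.5e+08 m.
vₚ = √(GM · (2/rₚ − 1/a)) = √(1.993e+14 · (2/1e+08 − 1/3.5e+08)) m/s ≈ 1848 m/s = 1.848 km/s.
vₐ = √(GM · (2/rₐ − 1/a)) = √(1.993e+14 · (2/6e+08 − 1/3.5e+08)) m/s ≈ 308.1 m/s = 308.1 m/s.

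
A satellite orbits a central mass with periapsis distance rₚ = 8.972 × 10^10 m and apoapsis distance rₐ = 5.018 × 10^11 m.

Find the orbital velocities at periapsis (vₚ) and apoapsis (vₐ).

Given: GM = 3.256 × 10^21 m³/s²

Use the vis-viva equation v² = GM(2/r − 1/a) with a = (rₚ + rₐ)/2 = (8.972e+10 + 5.018e+11)/2 = 2.9576e+11 m.
vₚ = √(GM · (2/rₚ − 1/a)) = √(3.256e+21 · (2/8.972e+10 − 1/2.9576e+11)) m/s ≈ 2.481e+05 m/s = 248.1 km/s.
vₐ = √(GM · (2/rₐ − 1/a)) = √(3.256e+21 · (2/5.018e+11 − 1/2.9576e+11)) m/s ≈ 4.437e+04 m/s = 44.37 km/s.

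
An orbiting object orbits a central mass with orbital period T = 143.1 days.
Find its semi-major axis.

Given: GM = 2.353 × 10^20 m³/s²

Convert to SI: T = 143.1 days = 1.23638e+07 s.
Invert Kepler's third law: a = (GM · T² / (4π²))^(1/3).
Substituting T = 1.23638e+07 s and GM = 2.353e+20 m³/s²:
a = (2.353e+20 · (1.23638e+07)² / (4π²))^(1/3) m
a ≈ 9.694e+10 m = 9.694 × 10^10 m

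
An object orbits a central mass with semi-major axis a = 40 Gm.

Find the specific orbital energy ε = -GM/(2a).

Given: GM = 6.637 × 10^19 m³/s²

Convert to SI: a = 40 Gm = 4e+10 m.
ε = −GM / (2a).
ε = −6.637e+19 / (2 · 4e+10) J/kg ≈ -8.296e+08 J/kg = -829.6 MJ/kg.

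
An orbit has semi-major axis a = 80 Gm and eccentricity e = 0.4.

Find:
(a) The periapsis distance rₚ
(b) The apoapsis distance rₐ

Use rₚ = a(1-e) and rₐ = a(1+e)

Convert to SI: a = 80 Gm = 8e+10 m.
(a) rₚ = a(1 − e) = 8e+10 · (1 − 0.4) = 8e+10 · 0.6 ≈ 4.8e+10 m = 48 Gm.
(b) rₐ = a(1 + e) = 8e+10 · (1 + 0.4) = 8e+10 · 1.4 ≈ 1.12e+11 m = 112 Gm.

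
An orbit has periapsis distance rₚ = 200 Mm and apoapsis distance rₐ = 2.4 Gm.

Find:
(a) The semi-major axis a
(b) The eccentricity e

Convert to SI: rₚ = 200 Mm = 2e+08 m; rₐ = 2.4 Gm = 2.4e+09 m.
(a) a = (rₚ + rₐ) / 2 = (2e+08 + 2.4e+09) / 2 ≈ 1.3e+09 m = 1.3 Gm.
(b) e = (rₐ − rₚ) / (rₐ + rₚ) = (2.4e+09 − 2e+08) / (2.4e+09 + 2e+08) ≈ 0.8462.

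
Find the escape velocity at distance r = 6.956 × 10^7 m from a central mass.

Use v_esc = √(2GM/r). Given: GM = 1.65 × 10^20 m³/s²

Escape velocity comes from setting total energy to zero: ½v² − GM/r = 0 ⇒ v_esc = √(2GM / r).
v_esc = √(2 · 1.65e+20 / 6.956e+07) m/s ≈ 2.178e+06 m/s = 2178 km/s.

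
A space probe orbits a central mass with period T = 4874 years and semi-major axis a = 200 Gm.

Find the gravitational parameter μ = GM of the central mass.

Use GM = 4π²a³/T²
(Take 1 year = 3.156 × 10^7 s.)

Convert to SI: T = 4874 years = 1.53823e+11 s; a = 200 Gm = 2e+11 m.
GM = 4π² · a³ / T².
GM = 4π² · (2e+11)³ / (1.53823e+11)² m³/s² ≈ 1.335e+13 m³/s² = 1.335 × 10^13 m³/s².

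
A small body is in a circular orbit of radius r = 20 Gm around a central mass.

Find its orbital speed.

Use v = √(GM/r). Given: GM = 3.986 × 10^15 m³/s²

Convert to SI: r = 20 Gm = 2e+10 m.
For a circular orbit, gravity supplies the centripetal force, so v = √(GM / r).
v = √(3.986e+15 / 2e+10) m/s ≈ 446.4 m/s = 446.4 m/s.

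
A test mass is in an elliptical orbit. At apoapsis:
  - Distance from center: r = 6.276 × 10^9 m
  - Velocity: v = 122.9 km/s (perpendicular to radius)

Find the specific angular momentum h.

Convert to SI: v = 122.9 km/s = 122900 m/s.
With v perpendicular to r, h = r · v.
h = 6.276e+09 · 122900 m²/s ≈ 7.713e+14 m²/s.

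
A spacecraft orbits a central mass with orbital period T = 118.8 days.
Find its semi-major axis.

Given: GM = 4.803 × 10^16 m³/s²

Convert to SI: T = 118.8 days = 1.02643e+07 s.
Invert Kepler's third law: a = (GM · T² / (4π²))^(1/3).
Substituting T = 1.02643e+07 s and GM = 4.803e+16 m³/s²:
a = (4.803e+16 · (1.02643e+07)² / (4π²))^(1/3) m
a ≈ 5.042e+09 m = 5.042 Gm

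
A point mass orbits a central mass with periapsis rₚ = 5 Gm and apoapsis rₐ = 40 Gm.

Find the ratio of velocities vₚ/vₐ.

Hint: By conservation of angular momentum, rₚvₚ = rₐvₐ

Convert to SI: rₚ = 5 Gm = 5e+09 m; rₐ = 40 Gm = 4e+10 m.
Conservation of angular momentum gives rₚvₚ = rₐvₐ, so vₚ/vₐ = rₐ/rₚ.
vₚ/vₐ = 4e+10 / 5e+09 ≈ 8.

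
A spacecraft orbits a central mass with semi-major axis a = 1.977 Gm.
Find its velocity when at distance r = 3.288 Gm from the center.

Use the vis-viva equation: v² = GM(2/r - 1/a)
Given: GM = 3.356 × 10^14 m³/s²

Convert to SI: a = 1.977 Gm = 1.977e+09 m; r = 3.288 Gm = 3.288e+09 m.
Vis-viva: v = √(GM · (2/r − 1/a)).
2/r − 1/a = 2/3.288e+09 − 1/1.977e+09 = 1.02456e-10 m⁻¹.
v = √(3.356e+14 · 1.02456e-10) m/s ≈ 185.4 m/s = 185.4 m/s.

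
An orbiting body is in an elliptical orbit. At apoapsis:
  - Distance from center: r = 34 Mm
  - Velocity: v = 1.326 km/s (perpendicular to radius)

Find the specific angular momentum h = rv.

Convert to SI: r = 34 Mm = 3.4e+07 m; v = 1.326 km/s = 1326 m/s.
With v perpendicular to r, h = r · v.
h = 3.4e+07 · 1326 m²/s ≈ 4.508e+10 m²/s.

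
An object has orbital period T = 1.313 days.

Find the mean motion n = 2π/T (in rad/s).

Convert to SI: T = 1.313 days = 113443 s.
n = 2π / T.
n = 2π / 113443 s ≈ 5.539e-05 rad/s.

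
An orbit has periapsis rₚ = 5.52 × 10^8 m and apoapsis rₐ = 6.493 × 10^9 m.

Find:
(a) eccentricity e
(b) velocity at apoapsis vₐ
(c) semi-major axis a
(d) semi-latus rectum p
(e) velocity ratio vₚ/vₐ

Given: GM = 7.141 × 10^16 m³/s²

(a) e = (rₐ − rₚ)/(rₐ + rₚ) = (6.493e+09 − 5.52e+08)/(6.493e+09 + 5.52e+08) ≈ 0.8433
(b) With a = (rₚ + rₐ)/2 = 3.5225e+09 m, vₐ = √(GM (2/rₐ − 1/a)) = √(7.141e+16 · (2/6.493e+09 − 1/3.5225e+09)) m/s ≈ 1313 m/s
(c) a = (rₚ + rₐ)/2 = (5.52e+08 + 6.493e+09)/2 ≈ 3.522e+09 m
(d) From a = (rₚ + rₐ)/2 = 3.5225e+09 m and e = (rₐ − rₚ)/(rₐ + rₚ) = 0.843293, p = a(1 − e²) = 3.5225e+09 · (1 − (0.843293)²) ≈ 1.017e+09 m
(e) Conservation of angular momentum (rₚvₚ = rₐvₐ) gives vₚ/vₐ = rₐ/rₚ = 6.493e+09/5.52e+08 ≈ 11.76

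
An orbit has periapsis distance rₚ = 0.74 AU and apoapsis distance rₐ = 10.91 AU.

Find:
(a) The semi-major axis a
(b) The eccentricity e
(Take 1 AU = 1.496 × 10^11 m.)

Convert to SI: rₚ = 0.74 AU = 1.10704e+11 m; rₐ = 10.91 AU = 1.63214e+12 m.
(a) a = (rₚ + rₐ) / 2 = (1.10704e+11 + 1.63214e+12) / 2 ≈ 8.714e+11 m = 5.825 AU.
(b) e = (rₐ − rₚ) / (rₐ + rₚ) = (1.63214e+12 − 1.10704e+11) / (1.63214e+12 + 1.10704e+11) ≈ 0.873.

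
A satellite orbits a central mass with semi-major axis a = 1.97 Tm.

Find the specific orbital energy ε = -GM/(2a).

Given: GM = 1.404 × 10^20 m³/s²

Convert to SI: a = 1.97 Tm = 1.97e+12 m.
ε = −GM / (2a).
ε = −1.404e+20 / (2 · 1.97e+12) J/kg ≈ -3.563e+07 J/kg = -35.63 MJ/kg.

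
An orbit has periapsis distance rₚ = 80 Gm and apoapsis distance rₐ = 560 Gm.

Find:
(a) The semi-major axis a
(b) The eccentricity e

Convert to SI: rₚ = 80 Gm = 8e+10 m; rₐ = 560 Gm = 5.6e+11 m.
(a) a = (rₚ + rₐ) / 2 = (8e+10 + 5.6e+11) / 2 ≈ 3.2e+11 m = 320 Gm.
(b) e = (rₐ − rₚ) / (rₐ + rₚ) = (5.6e+11 − 8e+10) / (5.6e+11 + 8e+10) ≈ 0.75.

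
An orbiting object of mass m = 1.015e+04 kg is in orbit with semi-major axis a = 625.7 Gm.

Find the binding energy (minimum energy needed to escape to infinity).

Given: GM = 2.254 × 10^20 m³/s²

Convert to SI: a = 625.7 Gm = 6.257e+11 m.
Total orbital energy is E = −GMm/(2a); binding energy is E_bind = −E = GMm/(2a).
E_bind = 2.254e+20 · 1.015e+04 / (2 · 6.257e+11) J ≈ 1.828e+12 J = 1.828 TJ.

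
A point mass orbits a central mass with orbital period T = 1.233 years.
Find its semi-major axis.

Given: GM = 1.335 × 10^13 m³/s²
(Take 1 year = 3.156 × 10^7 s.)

Convert to SI: T = 1.233 years = 3.89135e+07 s.
Invert Kepler's third law: a = (GM · T² / (4π²))^(1/3).
Substituting T = 3.89135e+07 s and GM = 1.335e+13 m³/s²:
a = (1.335e+13 · (3.89135e+07)² / (4π²))^(1/3) m
a ≈ 8e+08 m = 800 Mm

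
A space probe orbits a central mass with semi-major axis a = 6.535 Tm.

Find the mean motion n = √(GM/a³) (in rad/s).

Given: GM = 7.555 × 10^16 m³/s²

Convert to SI: a = 6.535 Tm = 6.535e+12 m.
n = √(GM / a³).
n = √(7.555e+16 / (6.535e+12)³) rad/s ≈ 1.645e-11 rad/s.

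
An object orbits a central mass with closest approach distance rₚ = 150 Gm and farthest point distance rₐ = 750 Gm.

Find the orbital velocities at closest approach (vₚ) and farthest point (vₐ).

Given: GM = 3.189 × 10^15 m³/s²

Convert to SI: rₚ = 150 Gm = 1.5e+11 m; rₐ = 750 Gm = 7.5e+11 m.
Use the vis-viva equation v² = GM(2/r − 1/a) with a = (rₚ + rₐ)/2 = (1.5e+11 + 7.5e+11)/2 = 4.5e+11 m.
vₚ = √(GM · (2/rₚ − 1/a)) = √(3.189e+15 · (2/1.5e+11 − 1/4.5e+11)) m/s ≈ 188.2 m/s = 188.2 m/s.
vₐ = √(GM · (2/rₐ − 1/a)) = √(3.189e+15 · (2/7.5e+11 − 1/4.5e+11)) m/s ≈ 37.65 m/s = 37.65 m/s.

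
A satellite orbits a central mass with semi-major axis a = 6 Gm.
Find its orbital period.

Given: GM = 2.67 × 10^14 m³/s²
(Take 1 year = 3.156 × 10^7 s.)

Convert to SI: a = 6 Gm = 6e+09 m.
Kepler's third law: T = 2π √(a³ / GM).
Substituting a = 6e+09 m and GM = 2.67e+14 m³/s²:
T = 2π √((6e+09)³ / 2.67e+14) s
T ≈ 1.787e+08 s = 5.663 years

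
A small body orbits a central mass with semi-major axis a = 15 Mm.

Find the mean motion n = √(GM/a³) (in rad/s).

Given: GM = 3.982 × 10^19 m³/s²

Convert to SI: a = 15 Mm = 1.5e+07 m.
n = √(GM / a³).
n = √(3.982e+19 / (1.5e+07)³) rad/s ≈ 0.1086 rad/s.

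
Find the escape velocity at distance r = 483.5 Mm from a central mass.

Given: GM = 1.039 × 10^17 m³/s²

Convert to SI: r = 483.5 Mm = 4.835e+08 m.
Escape velocity comes from setting total energy to zero: ½v² − GM/r = 0 ⇒ v_esc = √(2GM / r).
v_esc = √(2 · 1.039e+17 / 4.835e+08) m/s ≈ 2.073e+04 m/s = 20.73 km/s.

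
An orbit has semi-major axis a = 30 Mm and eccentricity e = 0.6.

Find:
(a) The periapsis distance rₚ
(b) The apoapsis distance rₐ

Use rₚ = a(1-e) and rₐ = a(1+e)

Convert to SI: a = 30 Mm = 3e+07 m.
(a) rₚ = a(1 − e) = 3e+07 · (1 − 0.6) = 3e+07 · 0.4 ≈ 1.2e+07 m = 12 Mm.
(b) rₐ = a(1 + e) = 3e+07 · (1 + 0.6) = 3e+07 · 1.6 ≈ 4.8e+07 m = 48 Mm.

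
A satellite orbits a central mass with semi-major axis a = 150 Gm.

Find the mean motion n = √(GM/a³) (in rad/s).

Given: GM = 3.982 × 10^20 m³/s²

Convert to SI: a = 150 Gm = 1.5e+11 m.
n = √(GM / a³).
n = √(3.982e+20 / (1.5e+11)³) rad/s ≈ 3.435e-07 rad/s.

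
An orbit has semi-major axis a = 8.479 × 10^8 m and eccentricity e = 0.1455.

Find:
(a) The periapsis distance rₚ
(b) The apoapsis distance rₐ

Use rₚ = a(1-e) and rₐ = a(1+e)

(a) rₚ = a(1 − e) = 8.479e+08 · (1 − 0.1455) = 8.479e+08 · 0.8545 ≈ 7.245e+08 m = 7.245 × 10^8 m.
(b) rₐ = a(1 + e) = 8.479e+08 · (1 + 0.1455) = 8.479e+08 · 1.1455 ≈ 9.713e+08 m = 9.713 × 10^8 m.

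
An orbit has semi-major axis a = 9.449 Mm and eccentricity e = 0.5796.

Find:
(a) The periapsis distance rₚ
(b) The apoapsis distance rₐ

Convert to SI: a = 9.449 Mm = 9.449e+06 m.
(a) rₚ = a(1 − e) = 9.449e+06 · (1 − 0.5796) = 9.449e+06 · 0.4204 ≈ 3.972e+06 m = 3.972 Mm.
(b) rₐ = a(1 + e) = 9.449e+06 · (1 + 0.5796) = 9.449e+06 · 1.5796 ≈ 1.493e+07 m = 14.93 Mm.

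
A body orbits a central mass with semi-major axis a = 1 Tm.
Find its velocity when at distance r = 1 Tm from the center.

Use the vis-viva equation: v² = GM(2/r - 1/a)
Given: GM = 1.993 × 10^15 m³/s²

Convert to SI: a = 1 Tm = 1e+12 m; r = 1 Tm = 1e+12 m.
Vis-viva: v = √(GM · (2/r − 1/a)).
2/r − 1/a = 2/1e+12 − 1/1e+12 = 1e-12 m⁻¹.
v = √(1.993e+15 · 1e-12) m/s ≈ 44.64 m/s = 44.64 m/s.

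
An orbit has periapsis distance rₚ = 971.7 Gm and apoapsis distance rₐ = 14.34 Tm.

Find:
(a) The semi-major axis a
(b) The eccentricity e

Convert to SI: rₚ = 971.7 Gm = 9.717e+11 m; rₐ = 14.34 Tm = 1.434e+13 m.
(a) a = (rₚ + rₐ) / 2 = (9.717e+11 + 1.434e+13) / 2 ≈ 7.656e+12 m = 7.656 Tm.
(b) e = (rₐ − rₚ) / (rₐ + rₚ) = (1.434e+13 − 9.717e+11) / (1.434e+13 + 9.717e+11) ≈ 0.8731.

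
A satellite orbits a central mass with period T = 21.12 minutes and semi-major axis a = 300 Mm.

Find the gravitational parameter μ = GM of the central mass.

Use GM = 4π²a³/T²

Convert to SI: T = 21.12 minutes = 1267.2 s; a = 300 Mm = 3e+08 m.
GM = 4π² · a³ / T².
GM = 4π² · (3e+08)³ / (1267.2)² m³/s² ≈ 6.638e+20 m³/s² = 6.638 × 10^20 m³/s².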